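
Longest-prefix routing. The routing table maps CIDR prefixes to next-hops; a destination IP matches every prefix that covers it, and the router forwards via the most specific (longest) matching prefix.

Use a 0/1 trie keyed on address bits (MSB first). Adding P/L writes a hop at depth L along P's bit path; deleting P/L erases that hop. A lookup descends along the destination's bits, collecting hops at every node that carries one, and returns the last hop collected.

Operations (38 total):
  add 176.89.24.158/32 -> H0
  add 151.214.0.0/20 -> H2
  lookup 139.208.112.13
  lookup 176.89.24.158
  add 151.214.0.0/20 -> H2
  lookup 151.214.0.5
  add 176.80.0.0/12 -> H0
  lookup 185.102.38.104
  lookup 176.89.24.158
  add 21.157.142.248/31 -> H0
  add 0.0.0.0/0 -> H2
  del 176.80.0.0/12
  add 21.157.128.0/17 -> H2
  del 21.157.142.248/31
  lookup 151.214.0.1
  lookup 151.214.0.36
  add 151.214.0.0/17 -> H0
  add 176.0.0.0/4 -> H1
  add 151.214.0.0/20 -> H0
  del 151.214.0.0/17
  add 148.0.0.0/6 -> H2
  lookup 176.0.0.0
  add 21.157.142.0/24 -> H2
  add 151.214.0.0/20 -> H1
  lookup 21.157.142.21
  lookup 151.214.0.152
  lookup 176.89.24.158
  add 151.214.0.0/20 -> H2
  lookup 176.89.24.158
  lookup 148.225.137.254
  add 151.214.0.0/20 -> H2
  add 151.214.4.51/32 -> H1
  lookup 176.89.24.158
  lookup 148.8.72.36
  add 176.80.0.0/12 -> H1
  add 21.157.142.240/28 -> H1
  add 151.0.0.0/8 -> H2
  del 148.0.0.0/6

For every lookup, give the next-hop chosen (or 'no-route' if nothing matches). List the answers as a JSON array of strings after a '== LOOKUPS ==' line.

Process each operation:
  + 176.89.24.158/32 (H0) depth=32
  + 151.214.0.0/20 (H2) depth=20
  lookup 139.208.112.13: bits 100 walk d0:-→d1:-→d2:-→d3:- -> no-route
  lookup 176.89.24.158: bits 10110000010110010001100010011110 walk d0:-→d1:-→d2:-→d3:-→d4:-→d5:-→d6:-→d7:-→d8:-→d9:-→d10:-→d11:-→d12:-→d13:-→d14:-→d15:-→d16:-→d17:-→d18:-→d19:-→d20:-→d21:-→d22:-→d23:-→d24:-→d25:-→d26:-→d27:-→d28:-→d29:-→d30:-→d31:-→d32:H0 -> H0
  + 151.214.0.0/20 (H2) depth=20
  lookup 151.214.0.5: bits 10010111110101100000 walk d0:-→d1:-→d2:-→d3:-→d4:-→d5:-→d6:-→d7:-→d8:-→d9:-→d10:-→d11:-→d12:-→d13:-→d14:-→d15:-→d16:-→d17:-→d18:-→d19:-→d20:H2 -> H2
  + 176.80.0.0/12 (H0) depth=12
  lookup 185.102.38.104: bits 1011 walk d0:-→d1:-→d2:-→d3:-→d4:- -> no-route
  lookup 176.89.24.158: bits 10110000010110010001100010011110 walk d0:-→d1:-→d2:-→d3:-→d4:-→d5:-→d6:-→d7:-→d8:-→d9:-→d10:-→d11:-→d12:H0→d13:-→d14:-→d15:-→d16:-→d17:-→d18:-→d19:-→d20:-→d21:-→d22:-→d23:-→d24:-→d25:-→d26:-→d27:-→d28:-→d29:-→d30:-→d31:-→d32:H0 -> H0
  + 21.157.142.248/31 (H0) depth=31
  + 0.0.0.0/0 (H2) depth=0
  del 176.80.0.0/12 (clear depth 12)
  + 21.157.128.0/17 (H2) depth=17
  del 21.157.142.248/31 (clear depth 31)
  lookup 151.214.0.1: bits 10010111110101100000 walk d0:H2→d1:-→d2:-→d3:-→d4:-→d5:-→d6:-→d7:-→d8:-→d9:-→d10:-→d11:-→d12:-→d13:-→d14:-→d15:-→d16:-→d17:-→d18:-→d19:-→d20:H2 -> H2
  lookup 151.214.0.36: bits 10010111110101100000 walk d0:H2→d1:-→d2:-→d3:-→d4:-→d5:-→d6:-→d7:-→d8:-→d9:-→d10:-→d11:-→d12:-→d13:-→d14:-→d15:-→d16:-→d17:-→d18:-→d19:-→d20:H2 -> H2
  + 151.214.0.0/17 (H0) depth=17
  + 176.0.0.0/4 (H1) depth=4
  + 151.214.0.0/20 (H0) depth=20
  del 151.214.0.0/17 (clear depth 17)
  + 148.0.0.0/6 (H2) depth=6
  lookup 176.0.0.0: bits 101100000 walk d0:H2→d1:-→d2:-→d3:-→d4:H1→d5:-→d6:-→d7:-→d8:-→d9:- -> H1
  + 21.157.142.0/24 (H2) depth=24
  + 151.214.0.0/20 (H1) depth=20
  lookup 21.157.142.21: bits 000101011001110110001110 walk d0:H2→d1:-→d2:-→d3:-→d4:-→d5:-→d6:-→d7:-→d8:-→d9:-→d10:-→d11:-→d12:-→d13:-→d14:-→d15:-→d16:-→d17:H2→d18:-→d19:-→d20:-→d21:-→d22:-→d23:-→d24:H2 -> H2
  lookup 151.214.0.152: bits 10010111110101100000 walk d0:H2→d1:-→d2:-→d3:-→d4:-→d5:-→d6:H2→d7:-→d8:-→d9:-→d10:-→d11:-→d12:-→d13:-→d14:-→d15:-→d16:-→d17:-→d18:-→d19:-→d20:H1 -> H1
  lookup 176.89.24.158: bits 10110000010110010001100010011110 walk d0:H2→d1:-→d2:-→d3:-→d4:H1→d5:-→d6:-→d7:-→d8:-→d9:-→d10:-→d11:-→d12:-→d13:-→d14:-→d15:-→d16:-→d17:-→d18:-→d19:-→d20:-→d21:-→d22:-→d23:-→d24:-→d25:-→d26:-→d27:-→d28:-→d29:-→d30:-→d31:-→d32:H0 -> H0
  + 151.214.0.0/20 (H2) depth=20
  lookup 176.89.24.158: bits 10110000010110010001100010011110 walk d0:H2→d1:-→d2:-→d3:-→d4:H1→d5:-→d6:-→d7:-→d8:-→d9:-→d10:-→d11:-→d12:-→d13:-→d14:-→d15:-→d16:-→d17:-→d18:-→d19:-→d20:-→d21:-→d22:-→d23:-→d24:-→d25:-→d26:-→d27:-→d28:-→d29:-→d30:-→d31:-→d32:H0 -> H0
  lookup 148.225.137.254: bits 100101 walk d0:H2→d1:-→d2:-→d3:-→d4:-→d5:-→d6:H2 -> H2
  + 151.214.0.0/20 (H2) depth=20
  + 151.214.4.51/32 (H1) depth=32
  lookup 176.89.24.158: bits 10110000010110010001100010011110 walk d0:H2→d1:-→d2:-→d3:-→d4:H1→d5:-→d6:-→d7:-→d8:-→d9:-→d10:-→d11:-→d12:-→d13:-→d14:-→d15:-→d16:-→d17:-→d18:-→d19:-→d20:-→d21:-→d22:-→d23:-→d24:-→d25:-→d26:-→d27:-→d28:-→d29:-→d30:-→d31:-→d32:H0 -> H0
  lookup 148.8.72.36: bits 100101 walk d0:H2→d1:-→d2:-→d3:-→d4:-→d5:-→d6:H2 -> H2
  + 176.80.0.0/12 (H1) depth=12
  + 21.157.142.240/28 (H1) depth=28
  + 151.0.0.0/8 (H2) depth=8
  del 148.0.0.0/6 (clear depth 6)

== LOOKUPS ==
["no-route","H0","H2","no-route","H0","H2","H2","H1","H2","H1","H0","H0","H2","H0","H2"]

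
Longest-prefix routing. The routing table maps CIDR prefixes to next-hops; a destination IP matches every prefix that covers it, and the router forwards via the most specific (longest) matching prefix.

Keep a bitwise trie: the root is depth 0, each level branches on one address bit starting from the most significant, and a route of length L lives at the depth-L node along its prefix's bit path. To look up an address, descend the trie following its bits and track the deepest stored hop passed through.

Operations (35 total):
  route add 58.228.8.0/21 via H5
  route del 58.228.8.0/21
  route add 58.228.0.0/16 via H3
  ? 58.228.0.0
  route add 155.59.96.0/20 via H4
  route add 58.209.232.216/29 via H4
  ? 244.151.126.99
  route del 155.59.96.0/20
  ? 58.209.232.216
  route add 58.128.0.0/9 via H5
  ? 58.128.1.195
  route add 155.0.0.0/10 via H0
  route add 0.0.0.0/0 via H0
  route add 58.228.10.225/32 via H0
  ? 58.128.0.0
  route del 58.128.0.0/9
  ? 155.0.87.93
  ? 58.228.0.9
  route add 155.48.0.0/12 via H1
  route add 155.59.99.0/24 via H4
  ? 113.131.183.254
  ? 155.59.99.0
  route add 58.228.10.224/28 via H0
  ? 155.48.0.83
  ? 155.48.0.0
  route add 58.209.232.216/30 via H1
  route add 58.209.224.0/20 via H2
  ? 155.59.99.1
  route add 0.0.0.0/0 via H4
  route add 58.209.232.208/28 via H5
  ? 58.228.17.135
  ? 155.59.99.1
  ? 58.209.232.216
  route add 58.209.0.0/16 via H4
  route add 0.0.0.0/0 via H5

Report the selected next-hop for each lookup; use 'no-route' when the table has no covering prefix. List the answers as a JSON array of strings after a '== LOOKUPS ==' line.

Process each operation:
  + 58.228.8.0/21 (H5) depth=21
  del 58.228.8.0/21 (clear depth 21)
  + 58.228.0.0/16 (H3) depth=16
  lookup 58.228.0.0: bits 00111010111001000000 walk d0:-→d1:-→d2:-→d3:-→d4:-→d5:-→d6:-→d7:-→d8:-→d9:-→d10:-→d11:-→d12:-→d13:-→d14:-→d15:-→d16:H3→d17:-→d18:-→d19:-→d20:- -> H3
  + 155.59.96.0/20 (H4) depth=20
  + 58.209.232.216/29 (H4) depth=29
  lookup 244.151.126.99: bits 1 walk d0:-→d1:- -> no-route
  del 155.59.96.0/20 (clear depth 20)
  lookup 58.209.232.216: bits 00111010110100011110100011011 walk d0:-→d1:-→d2:-→d3:-→d4:-→d5:-→d6:-→d7:-→d8:-→d9:-→d10:-→d11:-→d12:-→d13:-→d14:-→d15:-→d16:-→d17:-→d18:-→d19:-→d20:-→d21:-→d22:-→d23:-→d24:-→d25:-→d26:-→d27:-→d28:-→d29:H4 -> H4
  + 58.128.0.0/9 (H5) depth=9
  lookup 58.128.1.195: bits 001110101 walk d0:-→d1:-→d2:-→d3:-→d4:-→d5:-→d6:-→d7:-→d8:-→d9:H5 -> H5
  + 155.0.0.0/10 (H0) depth=10
  + 0.0.0.0/0 (H0) depth=0
  + 58.228.10.225/32 (H0) depth=32
  lookup 58.128.0.0: bits 001110101 walk d0:H0→d1:-→d2:-→d3:-→d4:-→d5:-→d6:-→d7:-→d8:-→d9:H5 -> H5
  del 58.128.0.0/9 (clear depth 9)
  lookup 155.0.87.93: bits 1001101100 walk d0:H0→d1:-→d2:-→d3:-→d4:-→d5:-→d6:-→d7:-→d8:-→d9:-→d10:H0 -> H0
  lookup 58.228.0.9: bits 00111010111001000000 walk d0:H0→d1:-→d2:-→d3:-→d4:-→d5:-→d6:-→d7:-→d8:-→d9:-→d10:-→d11:-→d12:-→d13:-→d14:-→d15:-→d16:H3→d17:-→d18:-→d19:-→d20:- -> H3
  + 155.48.0.0/12 (H1) depth=12
  + 155.59.99.0/24 (H4) depth=24
  lookup 113.131.183.254: bits 0 walk d0:H0→d1:- -> H0
  lookup 155.59.99.0: bits 100110110011101101100011 walk d0:H0→d1:-→d2:-→d3:-→d4:-→d5:-→d6:-→d7:-→d8:-→d9:-→d10:H0→d11:-→d12:H1→d13:-→d14:-→d15:-→d16:-→d17:-→d18:-→d19:-→d20:-→d21:-→d22:-→d23:-→d24:H4 -> H4
  + 58.228.10.224/28 (H0) depth=28
  lookup 155.48.0.83: bits 100110110011 walk d0:H0→d1:-→d2:-→d3:-→d4:-→d5:-→d6:-→d7:-→d8:-→d9:-→d10:H0→d11:-→d12:H1 -> H1
  lookup 155.48.0.0: bits 100110110011 walk d0:H0→d1:-→d2:-→d3:-→d4:-→d5:-→d6:-→d7:-→d8:-→d9:-→d10:H0→d11:-→d12:H1 -> H1
  + 58.209.232.216/30 (H1) depth=30
  + 58.209.224.0/20 (H2) depth=20
  lookup 155.59.99.1: bits 100110110011101101100011 walk d0:H0→d1:-→d2:-→d3:-→d4:-→d5:-→d6:-→d7:-→d8:-→d9:-→d10:H0→d11:-→d12:H1→d13:-→d14:-→d15:-→d16:-→d17:-→d18:-→d19:-→d20:-→d21:-→d22:-→d23:-→d24:H4 -> H4
  + 0.0.0.0/0 (H4) depth=0
  + 58.209.232.208/28 (H5) depth=28
  lookup 58.228.17.135: bits 0011101011100100000 walk d0:H4→d1:-→d2:-→d3:-→d4:-→d5:-→d6:-→d7:-→d8:-→d9:-→d10:-→d11:-→d12:-→d13:-→d14:-→d15:-→d16:H3→d17:-→d18:-→d19:- -> H3
  lookup 155.59.99.1: bits 100110110011101101100011 walk d0:H4→d1:-→d2:-→d3:-→d4:-→d5:-→d6:-→d7:-→d8:-→d9:-→d10:H0→d11:-→d12:H1→d13:-→d14:-→d15:-→d16:-→d17:-→d18:-→d19:-→d20:-→d21:-→d22:-→d23:-→d24:H4 -> H4
  lookup 58.209.232.216: bits 001110101101000111101000110110 walk d0:H4→d1:-→d2:-→d3:-→d4:-→d5:-→d6:-→d7:-→d8:-→d9:-→d10:-→d11:-→d12:-→d13:-→d14:-→d15:-→d16:-→d17:-→d18:-→d19:-→d20:H2→d21:-→d22:-→d23:-→d24:-→d25:-→d26:-→d27:-→d28:H5→d29:H4→d30:H1 -> H1
  + 58.209.0.0/16 (H4) depth=16
  + 0.0.0.0/0 (H5) depth=0

== LOOKUPS ==
["H3","no-route","H4","H5","H5","H0","H3","H0","H4","H1","H1","H4","H3","H4","H1"]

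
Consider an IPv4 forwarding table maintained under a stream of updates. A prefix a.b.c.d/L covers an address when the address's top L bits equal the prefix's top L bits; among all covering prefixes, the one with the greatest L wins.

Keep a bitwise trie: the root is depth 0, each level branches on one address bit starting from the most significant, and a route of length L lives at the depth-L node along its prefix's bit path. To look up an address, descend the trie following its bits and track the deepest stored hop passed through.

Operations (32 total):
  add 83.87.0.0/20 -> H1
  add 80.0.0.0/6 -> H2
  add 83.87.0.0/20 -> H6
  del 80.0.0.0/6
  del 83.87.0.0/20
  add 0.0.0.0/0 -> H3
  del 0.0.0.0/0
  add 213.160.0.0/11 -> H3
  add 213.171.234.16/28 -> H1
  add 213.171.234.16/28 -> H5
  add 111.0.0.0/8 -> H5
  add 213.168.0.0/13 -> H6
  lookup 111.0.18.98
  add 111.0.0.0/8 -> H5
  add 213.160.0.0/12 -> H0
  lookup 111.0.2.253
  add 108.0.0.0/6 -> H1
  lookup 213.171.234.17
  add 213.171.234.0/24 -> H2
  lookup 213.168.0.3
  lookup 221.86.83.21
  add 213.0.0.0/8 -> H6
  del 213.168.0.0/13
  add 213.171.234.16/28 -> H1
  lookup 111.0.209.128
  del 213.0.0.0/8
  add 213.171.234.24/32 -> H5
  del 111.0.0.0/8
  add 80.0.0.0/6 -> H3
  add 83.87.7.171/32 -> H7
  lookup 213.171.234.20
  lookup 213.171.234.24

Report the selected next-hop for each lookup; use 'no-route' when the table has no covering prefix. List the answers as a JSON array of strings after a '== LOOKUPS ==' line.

Trace:
  add 83.87.0.0/20 -> H1 at depth 20
  add 80.0.0.0/6 -> H2 at depth 6
  add 83.87.0.0/20 -> H6 at depth 20
  - 80.0.0.0/6 clear@6
  - 83.87.0.0/20 clear@20
  add 0.0.0.0/0 -> H3 at depth 0
  - 0.0.0.0/0 clear@0
  add 213.160.0.0/11 -> H3 at depth 11
  add 213.171.234.16/28 -> H1 at depth 28
  add 213.171.234.16/28 -> H5 at depth 28
  add 111.0.0.0/8 -> H5 at depth 8
  add 213.168.0.0/13 -> H6 at depth 13
  Q 111.0.18.98: descend 01101111 ; hops seen [H5] ; pick H5
  add 111.0.0.0/8 -> H5 at depth 8
  add 213.160.0.0/12 -> H0 at depth 12
  Q 111.0.2.253: descend 01101111 ; hops seen [H5] ; pick H5
  add 108.0.0.0/6 -> H1 at depth 6
  Q 213.171.234.17: descend 1101010110101011111010100001 ; hops seen [H3,H0,H6,H5] ; pick H5
  add 213.171.234.0/24 -> H2 at depth 24
  Q 213.168.0.3: descend 11010101101010 ; hops seen [H3,H0,H6] ; pick H6
  Q 221.86.83.21: descend 1101 ; hops seen [∅] ; pick no-route
  add 213.0.0.0/8 -> H6 at depth 8
  - 213.168.0.0/13 clear@13
  add 213.171.234.16/28 -> H1 at depth 28
  Q 111.0.209.128: descend 01101111 ; hops seen [H1,H5] ; pick H5
  - 213.0.0.0/8 clear@8
  add 213.171.234.24/32 -> H5 at depth 32
  - 111.0.0.0/8 clear@8
  add 80.0.0.0/6 -> H3 at depth 6
  add 83.87.7.171/32 -> H7 at depth 32
  Q 213.171.234.20: descend 1101010110101011111010100001 ; hops seen [H3,H0,H2,H1] ; pick H1
  Q 213.171.234.24: descend 11010101101010111110101000011000 ; hops seen [H3,H0,H2,H1,H5] ; pick H5

== LOOKUPS ==
["H5","H5","H5","H6","no-route","H5","H1","H5"]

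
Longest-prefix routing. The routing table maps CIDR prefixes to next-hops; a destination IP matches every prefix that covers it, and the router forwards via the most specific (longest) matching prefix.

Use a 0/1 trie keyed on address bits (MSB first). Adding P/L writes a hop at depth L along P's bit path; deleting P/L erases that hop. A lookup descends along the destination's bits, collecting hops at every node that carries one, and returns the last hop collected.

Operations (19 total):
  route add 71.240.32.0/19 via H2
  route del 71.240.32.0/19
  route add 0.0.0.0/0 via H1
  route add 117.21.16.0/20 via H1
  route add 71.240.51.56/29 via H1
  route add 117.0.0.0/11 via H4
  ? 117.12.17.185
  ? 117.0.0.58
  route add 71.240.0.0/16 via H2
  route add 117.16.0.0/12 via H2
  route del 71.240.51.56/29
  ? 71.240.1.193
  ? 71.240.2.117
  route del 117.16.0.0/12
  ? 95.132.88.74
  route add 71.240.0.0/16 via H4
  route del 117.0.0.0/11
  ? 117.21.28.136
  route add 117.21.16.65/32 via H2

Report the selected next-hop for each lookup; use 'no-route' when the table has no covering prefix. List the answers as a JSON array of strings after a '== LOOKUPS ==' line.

Trace:
  + 71.240.32.0/19 (H2) depth=19
  del 71.240.32.0/19 (clear depth 19)
  + 0.0.0.0/0 (H1) depth=0
  + 117.21.16.0/20 (H1) depth=20
  + 71.240.51.56/29 (H1) depth=29
  + 117.0.0.0/11 (H4) depth=11
  ? 117.12.17.185  path d0:H1→d1:-→d2:-→d3:-→d4:-→d5:-→d6:-→d7:-→d8:-→d9:-→d10:-→d11:H4  best=H4
  ? 117.0.0.58  path d0:H1→d1:-→d2:-→d3:-→d4:-→d5:-→d6:-→d7:-→d8:-→d9:-→d10:-→d11:H4  best=H4
  + 71.240.0.0/16 (H2) depth=16
  + 117.16.0.0/12 (H2) depth=12
  del 71.240.51.56/29 (clear depth 29)
  ? 71.240.1.193  path d0:H1→d1:-→d2:-→d3:-→d4:-→d5:-→d6:-→d7:-→d8:-→d9:-→d10:-→d11:-→d12:-→d13:-→d14:-→d15:-→d16:H2→d17:-→d18:-  best=H2
  ? 71.240.2.117  path d0:H1→d1:-→d2:-→d3:-→d4:-→d5:-→d6:-→d7:-→d8:-→d9:-→d10:-→d11:-→d12:-→d13:-→d14:-→d15:-→d16:H2→d17:-→d18:-  best=H2
  del 117.16.0.0/12 (clear depth 12)
  ? 95.132.88.74  path d0:H1→d1:-→d2:-→d3:-  best=H1
  + 71.240.0.0/16 (H4) depth=16
  del 117.0.0.0/11 (clear depth 11)
  ? 117.21.28.136  path d0:H1→d1:-→d2:-→d3:-→d4:-→d5:-→d6:-→d7:-→d8:-→d9:-→d10:-→d11:-→d12:-→d13:-→d14:-→d15:-→d16:-→d17:-→d18:-→d19:-→d20:H1  best=H1
  + 117.21.16.65/32 (H2) depth=32

== LOOKUPS ==
["H4","H4","H2","H2","H1","H1"]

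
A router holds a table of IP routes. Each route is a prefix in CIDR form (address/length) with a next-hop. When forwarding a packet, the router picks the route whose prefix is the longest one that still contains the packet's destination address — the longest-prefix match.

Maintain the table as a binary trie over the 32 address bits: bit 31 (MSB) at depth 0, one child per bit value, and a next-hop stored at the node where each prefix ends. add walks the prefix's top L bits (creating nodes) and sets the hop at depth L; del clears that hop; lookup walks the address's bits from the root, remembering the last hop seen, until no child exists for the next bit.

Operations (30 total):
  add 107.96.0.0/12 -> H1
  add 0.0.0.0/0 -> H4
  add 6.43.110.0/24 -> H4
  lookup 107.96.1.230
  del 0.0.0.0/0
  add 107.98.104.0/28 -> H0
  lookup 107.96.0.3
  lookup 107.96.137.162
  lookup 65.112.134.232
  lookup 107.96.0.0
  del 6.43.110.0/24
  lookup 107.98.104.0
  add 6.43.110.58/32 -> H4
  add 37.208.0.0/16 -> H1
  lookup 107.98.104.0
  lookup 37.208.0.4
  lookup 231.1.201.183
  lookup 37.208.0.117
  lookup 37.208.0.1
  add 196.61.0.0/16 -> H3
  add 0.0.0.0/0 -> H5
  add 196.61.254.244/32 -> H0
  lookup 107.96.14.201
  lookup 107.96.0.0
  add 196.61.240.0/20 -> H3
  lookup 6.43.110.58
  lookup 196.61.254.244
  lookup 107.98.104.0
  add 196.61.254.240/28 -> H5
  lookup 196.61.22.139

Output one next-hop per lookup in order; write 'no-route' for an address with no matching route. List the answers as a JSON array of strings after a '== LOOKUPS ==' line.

Trace:
  add 107.96.0.0/12 -> H1 at depth 12
  add 0.0.0.0/0 -> H4 at depth 0
  add 6.43.110.0/24 -> H4 at depth 24
  Q 107.96.1.230: descend 011010110110 ; hops seen [H4,H1] ; pick H1
  del 0.0.0.0/0 (clear depth 0)
  add 107.98.104.0/28 -> H0 at depth 28
  Q 107.96.0.3: descend 01101011011000 ; hops seen [H1] ; pick H1
  Q 107.96.137.162: descend 01101011011000 ; hops seen [H1] ; pick H1
  Q 65.112.134.232: descend 01 ; hops seen [∅] ; pick no-route
  Q 107.96.0.0: descend 01101011011000 ; hops seen [H1] ; pick H1
  del 6.43.110.0/24 (clear depth 24)
  Q 107.98.104.0: descend 0110101101100010011010000000 ; hops seen [H1,H0] ; pick H0
  add 6.43.110.58/32 -> H4 at depth 32
  add 37.208.0.0/16 -> H1 at depth 16
  Q 107.98.104.0: descend 0110101101100010011010000000 ; hops seen [H1,H0] ; pick H0
  Q 37.208.0.4: descend 0010010111010000 ; hops seen [H1] ; pick H1
  Q 231.1.201.183: descend ε ; hops seen [∅] ; pick no-route
  Q 37.208.0.117: descend 0010010111010000 ; hops seen [H1] ; pick H1
  Q 37.208.0.1: descend 0010010111010000 ; hops seen [H1] ; pick H1
  add 196.61.0.0/16 -> H3 at depth 16
  add 0.0.0.0/0 -> H5 at depth 0
  add 196.61.254.244/32 -> H0 at depth 32
  Q 107.96.14.201: descend 01101011011000 ; hops seen [H5,H1] ; pick H1
  Q 107.96.0.0: descend 01101011011000 ; hops seen [H5,H1] ; pick H1
  add 196.61.240.0/20 -> H3 at depth 20
  Q 6.43.110.58: descend 00000110001010110110111000111010 ; hops seen [H5,H4] ; pick H4
  Q 196.61.254.244: descend 11000100001111011111111011110100 ; hops seen [H5,H3,H3,H0] ; pick H0
  Q 107.98.104.0: descend 0110101101100010011010000000 ; hops seen [H5,H1,H0] ; pick H0
  add 196.61.254.240/28 -> H5 at depth 28
  Q 196.61.22.139: descend 1100010000111101 ; hops seen [H5,H3] ; pick H3

== LOOKUPS ==
["H1","H1","H1","no-route","H1","H0","H0","H1","no-route","H1","H1","H1","H1","H4","H0","H0","H3"]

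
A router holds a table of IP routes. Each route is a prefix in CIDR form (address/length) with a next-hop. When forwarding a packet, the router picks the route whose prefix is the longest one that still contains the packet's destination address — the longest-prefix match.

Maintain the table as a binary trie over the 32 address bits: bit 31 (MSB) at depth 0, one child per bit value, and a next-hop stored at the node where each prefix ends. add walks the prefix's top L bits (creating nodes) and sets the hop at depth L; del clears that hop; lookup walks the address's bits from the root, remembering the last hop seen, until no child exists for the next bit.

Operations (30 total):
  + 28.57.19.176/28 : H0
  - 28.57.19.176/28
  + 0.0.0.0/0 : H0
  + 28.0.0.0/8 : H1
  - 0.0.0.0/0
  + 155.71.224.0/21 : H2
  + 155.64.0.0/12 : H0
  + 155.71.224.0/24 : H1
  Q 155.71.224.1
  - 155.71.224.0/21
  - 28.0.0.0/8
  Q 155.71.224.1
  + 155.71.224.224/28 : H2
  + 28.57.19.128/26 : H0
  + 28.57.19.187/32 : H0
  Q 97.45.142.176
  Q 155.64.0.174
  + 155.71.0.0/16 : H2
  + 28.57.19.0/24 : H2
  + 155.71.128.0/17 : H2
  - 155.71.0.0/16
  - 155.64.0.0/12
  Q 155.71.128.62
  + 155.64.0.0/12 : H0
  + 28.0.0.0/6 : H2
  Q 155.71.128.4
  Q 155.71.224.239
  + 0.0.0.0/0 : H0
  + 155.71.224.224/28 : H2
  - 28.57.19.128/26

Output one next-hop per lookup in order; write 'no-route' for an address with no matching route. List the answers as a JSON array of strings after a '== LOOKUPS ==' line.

Apply in order:
  add 28.57.19.176/28 -> H0 at depth 28
  - 28.57.19.176/28 clear@28
  add 0.0.0.0/0 -> H0 at depth 0
  add 28.0.0.0/8 -> H1 at depth 8
  - 0.0.0.0/0 clear@0
  add 155.71.224.0/21 -> H2 at depth 21
  add 155.64.0.0/12 -> H0 at depth 12
  add 155.71.224.0/24 -> H1 at depth 24
  Q 155.71.224.1: descend 100110110100011111100000 ; hops seen [H0,H2,H1] ; pick H1
  - 155.71.224.0/21 clear@21
  - 28.0.0.0/8 clear@8
  Q 155.71.224.1: descend 100110110100011111100000 ; hops seen [H0,H1] ; pick H1
  add 155.71.224.224/28 -> H2 at depth 28
  add 28.57.19.128/26 -> H0 at depth 26
  add 28.57.19.187/32 -> H0 at depth 32
  Q 97.45.142.176: descend 0 ; hops seen [∅] ; pick no-route
  Q 155.64.0.174: descend 1001101101000 ; hops seen [H0] ; pick H0
  add 155.71.0.0/16 -> H2 at depth 16
  add 28.57.19.0/24 -> H2 at depth 24
  add 155.71.128.0/17 -> H2 at depth 17
  - 155.71.0.0/16 clear@16
  - 155.64.0.0/12 clear@12
  Q 155.71.128.62: descend 10011011010001111 ; hops seen [H2] ; pick H2
  add 155.64.0.0/12 -> H0 at depth 12
  add 28.0.0.0/6 -> H2 at depth 6
  Q 155.71.128.4: descend 10011011010001111 ; hops seen [H0,H2] ; pick H2
  Q 155.71.224.239: descend 1001101101000111111000001110 ; hops seen [H0,H2,H1,H2] ; pick H2
  add 0.0.0.0/0 -> H0 at depth 0
  add 155.71.224.224/28 -> H2 at depth 28
  - 28.57.19.128/26 clear@26

== LOOKUPS ==
["H1","H1","no-route","H0","H2","H2","H2"]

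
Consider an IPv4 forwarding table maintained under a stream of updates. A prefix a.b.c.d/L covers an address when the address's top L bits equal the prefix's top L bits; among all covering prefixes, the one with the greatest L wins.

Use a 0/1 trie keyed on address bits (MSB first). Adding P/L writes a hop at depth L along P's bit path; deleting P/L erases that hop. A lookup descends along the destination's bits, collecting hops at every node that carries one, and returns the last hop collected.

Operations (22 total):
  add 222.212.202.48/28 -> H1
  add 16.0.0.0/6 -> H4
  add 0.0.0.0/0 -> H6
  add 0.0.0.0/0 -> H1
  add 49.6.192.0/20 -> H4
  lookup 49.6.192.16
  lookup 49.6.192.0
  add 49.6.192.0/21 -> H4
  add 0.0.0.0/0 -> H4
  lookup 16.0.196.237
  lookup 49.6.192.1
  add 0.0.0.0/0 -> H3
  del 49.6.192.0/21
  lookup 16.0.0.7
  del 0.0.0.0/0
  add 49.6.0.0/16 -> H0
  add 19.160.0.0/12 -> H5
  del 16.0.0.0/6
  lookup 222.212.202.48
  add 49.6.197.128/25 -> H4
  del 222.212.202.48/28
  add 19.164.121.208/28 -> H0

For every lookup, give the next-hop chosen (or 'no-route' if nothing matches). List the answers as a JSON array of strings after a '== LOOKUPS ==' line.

Apply in order:
  + 222.212.202.48/28 (H1) depth=28
  + 16.0.0.0/6 (H4) depth=6
  + 0.0.0.0/0 (H6) depth=0
  + 0.0.0.0/0 (H1) depth=0
  + 49.6.192.0/20 (H4) depth=20
  lookup 49.6.192.16: bits 00110001000001101100 walk d0:H1→d1:-→d2:-→d3:-→d4:-→d5:-→d6:-→d7:-→d8:-→d9:-→d10:-→d11:-→d12:-→d13:-→d14:-→d15:-→d16:-→d17:-→d18:-→d19:-→d20:H4 -> H4
  lookup 49.6.192.0: bits 00110001000001101100 walk d0:H1→d1:-→d2:-→d3:-→d4:-→d5:-→d6:-→d7:-→d8:-→d9:-→d10:-→d11:-→d12:-→d13:-→d14:-→d15:-→d16:-→d17:-→d18:-→d19:-→d20:H4 -> H4
  + 49.6.192.0/21 (H4) depth=21
  + 0.0.0.0/0 (H4) depth=0
  lookup 16.0.196.237: bits 000100 walk d0:H4→d1:-→d2:-→d3:-→d4:-→d5:-→d6:H4 -> H4
  lookup 49.6.192.1: bits 001100010000011011000 walk d0:H4→d1:-→d2:-→d3:-→d4:-→d5:-→d6:-→d7:-→d8:-→d9:-→d10:-→d11:-→d12:-→d13:-→d14:-→d15:-→d16:-→d17:-→d18:-→d19:-→d20:H4→d21:H4 -> H4
  + 0.0.0.0/0 (H3) depth=0
  del 49.6.192.0/21 (clear depth 21)
  lookup 16.0.0.7: bits 000100 walk d0:H3→d1:-→d2:-→d3:-→d4:-→d5:-→d6:H4 -> H4
  del 0.0.0.0/0 (clear depth 0)
  + 49.6.0.0/16 (H0) depth=16
  + 19.160.0.0/12 (H5) depth=12
  del 16.0.0.0/6 (clear depth 6)
  lookup 222.212.202.48: bits 1101111011010100110010100011 walk d0:-→d1:-→d2:-→d3:-→d4:-→d5:-→d6:-→d7:-→d8:-→d9:-→d10:-→d11:-→d12:-→d13:-→d14:-→d15:-→d16:-→d17:-→d18:-→d19:-→d20:-→d21:-→d22:-→d23:-→d24:-→d25:-→d26:-→d27:-→d28:H1 -> H1
  + 49.6.197.128/25 (H4) depth=25
  del 222.212.202.48/28 (clear depth 28)
  + 19.164.121.208/28 (H0) depth=28

== LOOKUPS ==
["H4","H4","H4","H4","H4","H1"]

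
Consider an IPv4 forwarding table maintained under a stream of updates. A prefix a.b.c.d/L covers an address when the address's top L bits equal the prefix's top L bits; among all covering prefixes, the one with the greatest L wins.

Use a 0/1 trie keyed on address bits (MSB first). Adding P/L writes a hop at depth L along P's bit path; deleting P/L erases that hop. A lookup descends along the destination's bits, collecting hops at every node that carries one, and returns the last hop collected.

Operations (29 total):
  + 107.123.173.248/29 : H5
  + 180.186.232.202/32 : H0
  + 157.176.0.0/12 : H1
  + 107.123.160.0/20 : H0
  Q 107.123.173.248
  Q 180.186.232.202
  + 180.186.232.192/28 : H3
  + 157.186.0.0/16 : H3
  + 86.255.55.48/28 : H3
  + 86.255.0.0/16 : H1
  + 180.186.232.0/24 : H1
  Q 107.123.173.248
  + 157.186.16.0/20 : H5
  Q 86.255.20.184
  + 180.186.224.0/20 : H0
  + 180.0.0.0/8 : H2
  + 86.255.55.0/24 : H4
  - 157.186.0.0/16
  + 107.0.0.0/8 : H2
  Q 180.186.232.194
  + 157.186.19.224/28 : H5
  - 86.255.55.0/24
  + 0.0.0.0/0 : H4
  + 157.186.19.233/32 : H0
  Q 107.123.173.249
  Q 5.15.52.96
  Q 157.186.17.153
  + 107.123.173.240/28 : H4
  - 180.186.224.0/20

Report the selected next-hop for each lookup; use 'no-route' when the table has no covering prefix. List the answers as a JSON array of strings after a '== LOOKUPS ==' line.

Process each operation:
  add 107.123.173.248/29 -> H5 at depth 29
  add 180.186.232.202/32 -> H0 at depth 32
  add 157.176.0.0/12 -> H1 at depth 12
  add 107.123.160.0/20 -> H0 at depth 20
  Q 107.123.173.248: descend 01101011011110111010110111111 ; hops seen [H0,H5] ; pick H5
  Q 180.186.232.202: descend 10110100101110101110100011001010 ; hops seen [H0] ; pick H0
  add 180.186.232.192/28 -> H3 at depth 28
  add 157.186.0.0/16 -> H3 at depth 16
  add 86.255.55.48/28 -> H3 at depth 28
  add 86.255.0.0/16 -> H1 at depth 16
  add 180.186.232.0/24 -> H1 at depth 24
  Q 107.123.173.248: descend 01101011011110111010110111111 ; hops seen [H0,H5] ; pick H5
  add 157.186.16.0/20 -> H5 at depth 20
  Q 86.255.20.184: descend 010101101111111100 ; hops seen [H1] ; pick H1
  add 180.186.224.0/20 -> H0 at depth 20
  add 180.0.0.0/8 -> H2 at depth 8
  add 86.255.55.0/24 -> H4 at depth 24
  del 157.186.0.0/16 (clear depth 16)
  add 107.0.0.0/8 -> H2 at depth 8
  Q 180.186.232.194: descend 1011010010111010111010001100 ; hops seen [H2,H0,H1,H3] ; pick H3
  add 157.186.19.224/28 -> H5 at depth 28
  del 86.255.55.0/24 (clear depth 24)
  add 0.0.0.0/0 -> H4 at depth 0
  add 157.186.19.233/32 -> H0 at depth 32
  Q 107.123.173.249: descend 01101011011110111010110111111 ; hops seen [H4,H2,H0,H5] ; pick H5
  Q 5.15.52.96: descend 0 ; hops seen [H4] ; pick H4
  Q 157.186.17.153: descend 1001110110111010000100 ; hops seen [H4,H1,H5] ; pick H5
  add 107.123.173.240/28 -> H4 at depth 28
  del 180.186.224.0/20 (clear depth 20)

== LOOKUPS ==
["H5","H0","H5","H1","H3","H5","H4","H5"]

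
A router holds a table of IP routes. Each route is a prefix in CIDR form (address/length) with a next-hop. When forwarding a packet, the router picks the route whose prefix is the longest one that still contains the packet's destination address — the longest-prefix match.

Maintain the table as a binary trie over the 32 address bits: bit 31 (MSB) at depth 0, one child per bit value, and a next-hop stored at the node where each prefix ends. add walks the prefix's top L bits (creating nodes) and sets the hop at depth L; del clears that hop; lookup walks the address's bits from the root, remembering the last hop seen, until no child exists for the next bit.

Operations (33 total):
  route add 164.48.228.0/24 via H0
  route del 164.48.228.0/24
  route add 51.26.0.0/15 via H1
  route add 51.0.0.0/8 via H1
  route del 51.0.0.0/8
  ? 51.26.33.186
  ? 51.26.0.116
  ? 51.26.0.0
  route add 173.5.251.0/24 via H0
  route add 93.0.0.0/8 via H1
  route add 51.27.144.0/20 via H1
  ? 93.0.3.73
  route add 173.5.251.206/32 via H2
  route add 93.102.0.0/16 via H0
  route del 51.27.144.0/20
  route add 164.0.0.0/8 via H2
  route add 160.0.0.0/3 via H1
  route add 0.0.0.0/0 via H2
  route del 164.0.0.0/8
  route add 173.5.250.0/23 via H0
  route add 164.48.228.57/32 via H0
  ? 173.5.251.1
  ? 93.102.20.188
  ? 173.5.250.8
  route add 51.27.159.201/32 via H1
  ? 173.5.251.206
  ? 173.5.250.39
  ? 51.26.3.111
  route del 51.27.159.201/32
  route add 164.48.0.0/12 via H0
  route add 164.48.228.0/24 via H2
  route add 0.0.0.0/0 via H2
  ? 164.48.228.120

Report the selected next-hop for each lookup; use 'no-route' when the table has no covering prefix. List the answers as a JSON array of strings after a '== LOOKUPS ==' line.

Apply in order:
  add 164.48.228.0/24 -> H0 at depth 24
  - 164.48.228.0/24 clear@24
  add 51.26.0.0/15 -> H1 at depth 15
  add 51.0.0.0/8 -> H1 at depth 8
  - 51.0.0.0/8 clear@8
  lookup 51.26.33.186: bits 001100110001101 walk d0:-→d1:-→d2:-→d3:-→d4:-→d5:-→d6:-→d7:-→d8:-→d9:-→d10:-→d11:-→d12:-→d13:-→d14:-→d15:H1 -> H1
  lookup 51.26.0.116: bits 001100110001101 walk d0:-→d1:-→d2:-→d3:-→d4:-→d5:-→d6:-→d7:-→d8:-→d9:-→d10:-→d11:-→d12:-→d13:-→d14:-→d15:H1 -> H1
  lookup 51.26.0.0: bits 001100110001101 walk d0:-→d1:-→d2:-→d3:-→d4:-→d5:-→d6:-→d7:-→d8:-→d9:-→d10:-→d11:-→d12:-→d13:-→d14:-→d15:H1 -> H1
  add 173.5.251.0/24 -> H0 at depth 24
  add 93.0.0.0/8 -> H1 at depth 8
  add 51.27.144.0/20 -> H1 at depth 20
  lookup 93.0.3.73: bits 01011101 walk d0:-→d1:-→d2:-→d3:-→d4:-→d5:-→d6:-→d7:-→d8:H1 -> H1
  add 173.5.251.206/32 -> H2 at depth 32
  add 93.102.0.0/16 -> H0 at depth 16
  - 51.27.144.0/20 clear@20
  add 164.0.0.0/8 -> H2 at depth 8
  add 160.0.0.0/3 -> H1 at depth 3
  add 0.0.0.0/0 -> H2 at depth 0
  - 164.0.0.0/8 clear@8
  add 173.5.250.0/23 -> H0 at depth 23
  add 164.48.228.57/32 -> H0 at depth 32
  lookup 173.5.251.1: bits 101011010000010111111011 walk d0:H2→d1:-→d2:-→d3:H1→d4:-→d5:-→d6:-→d7:-→d8:-→d9:-→d10:-→d11:-→d12:-→d13:-→d14:-→d15:-→d16:-→d17:-→d18:-→d19:-→d20:-→d21:-→d22:-→d23:H0→d24:H0 -> H0
  lookup 93.102.20.188: bits 0101110101100110 walk d0:H2→d1:-→d2:-→d3:-→d4:-→d5:-→d6:-→d7:-→d8:H1→d9:-→d10:-→d11:-→d12:-→d13:-→d14:-→d15:-→d16:H0 -> H0
  lookup 173.5.250.8: bits 10101101000001011111101 walk d0:H2→d1:-→d2:-→d3:H1→d4:-→d5:-→d6:-→d7:-→d8:-→d9:-→d10:-→d11:-→d12:-→d13:-→d14:-→d15:-→d16:-→d17:-→d18:-→d19:-→d20:-→d21:-→d22:-→d23:H0 -> H0
  add 51.27.159.201/32 -> H1 at depth 32
  lookup 173.5.251.206: bits 10101101000001011111101111001110 walk d0:H2→d1:-→d2:-→d3:H1→d4:-→d5:-→d6:-→d7:-→d8:-→d9:-→d10:-→d11:-→d12:-→d13:-→d14:-→d15:-→d16:-→d17:-→d18:-→d19:-→d20:-→d21:-→d22:-→d23:H0→d24:H0→d25:-→d26:-→d27:-→d28:-→d29:-→d30:-→d31:-→d32:H2 -> H2
  lookup 173.5.250.39: bits 10101101000001011111101 walk d0:H2→d1:-→d2:-→d3:H1→d4:-→d5:-→d6:-→d7:-→d8:-→d9:-→d10:-→d11:-→d12:-→d13:-→d14:-→d15:-→d16:-→d17:-→d18:-→d19:-→d20:-→d21:-→d22:-→d23:H0 -> H0
  lookup 51.26.3.111: bits 001100110001101 walk d0:H2→d1:-→d2:-→d3:-→d4:-→d5:-→d6:-→d7:-→d8:-→d9:-→d10:-→d11:-→d12:-→d13:-→d14:-→d15:H1 -> H1
  - 51.27.159.201/32 clear@32
  add 164.48.0.0/12 -> H0 at depth 12
  add 164.48.228.0/24 -> H2 at depth 24
  add 0.0.0.0/0 -> H2 at depth 0
  lookup 164.48.228.120: bits 1010010000110000111001000 walk d0:H2→d1:-→d2:-→d3:H1→d4:-→d5:-→d6:-→d7:-→d8:-→d9:-→d10:-→d11:-→d12:H0→d13:-→d14:-→d15:-→d16:-→d17:-→d18:-→d19:-→d20:-→d21:-→d22:-→d23:-→d24:H2→d25:- -> H2

== LOOKUPS ==
["H1","H1","H1","H1","H0","H0","H0","H2","H0","H1","H2"]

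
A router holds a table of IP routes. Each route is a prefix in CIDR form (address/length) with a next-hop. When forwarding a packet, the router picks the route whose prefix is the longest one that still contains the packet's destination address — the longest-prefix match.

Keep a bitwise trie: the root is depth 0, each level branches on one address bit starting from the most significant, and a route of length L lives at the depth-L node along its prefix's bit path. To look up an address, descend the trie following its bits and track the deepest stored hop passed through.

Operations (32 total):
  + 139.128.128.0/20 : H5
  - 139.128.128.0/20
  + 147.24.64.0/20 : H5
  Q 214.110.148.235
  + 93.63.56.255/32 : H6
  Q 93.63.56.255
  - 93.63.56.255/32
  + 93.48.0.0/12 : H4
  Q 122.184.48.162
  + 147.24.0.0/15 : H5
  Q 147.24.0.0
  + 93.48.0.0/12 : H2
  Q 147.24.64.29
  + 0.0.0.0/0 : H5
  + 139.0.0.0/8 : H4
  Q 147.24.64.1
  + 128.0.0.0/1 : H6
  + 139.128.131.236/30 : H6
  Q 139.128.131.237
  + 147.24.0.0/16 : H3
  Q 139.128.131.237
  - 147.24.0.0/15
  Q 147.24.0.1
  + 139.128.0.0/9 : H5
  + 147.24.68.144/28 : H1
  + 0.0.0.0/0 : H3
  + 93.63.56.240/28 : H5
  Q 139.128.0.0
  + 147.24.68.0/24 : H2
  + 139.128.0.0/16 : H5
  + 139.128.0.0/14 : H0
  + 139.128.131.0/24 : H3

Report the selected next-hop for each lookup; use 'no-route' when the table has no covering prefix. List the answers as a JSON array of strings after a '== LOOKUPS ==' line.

Process each operation:
  add 139.128.128.0/20 -> H5 at depth 20
  del 139.128.128.0/20 (clear depth 20)
  add 147.24.64.0/20 -> H5 at depth 20
  lookup 214.110.148.235: bits 1 walk d0:-→d1:- -> no-route
  add 93.63.56.255/32 -> H6 at depth 32
  lookup 93.63.56.255: bits 01011101001111110011100011111111 walk d0:-→d1:-→d2:-→d3:-→d4:-→d5:-→d6:-→d7:-→d8:-→d9:-→d10:-→d11:-→d12:-→d13:-→d14:-→d15:-→d16:-→d17:-→d18:-→d19:-→d20:-→d21:-→d22:-→d23:-→d24:-→d25:-→d26:-→d27:-→d28:-→d29:-→d30:-→d31:-→d32:H6 -> H6
  del 93.63.56.255/32 (clear depth 32)
  add 93.48.0.0/12 -> H4 at depth 12
  lookup 122.184.48.162: bits 01 walk d0:-→d1:-→d2:- -> no-route
  add 147.24.0.0/15 -> H5 at depth 15
  lookup 147.24.0.0: bits 10010011000110000 walk d0:-→d1:-→d2:-→d3:-→d4:-→d5:-→d6:-→d7:-→d8:-→d9:-→d10:-→d11:-→d12:-→d13:-→d14:-→d15:H5→d16:-→d17:- -> H5
  add 93.48.0.0/12 -> H2 at depth 12
  lookup 147.24.64.29: bits 10010011000110000100 walk d0:-→d1:-→d2:-→d3:-→d4:-→d5:-→d6:-→d7:-→d8:-→d9:-→d10:-→d11:-→d12:-→d13:-→d14:-→d15:H5→d16:-→d17:-→d18:-→d19:-→d20:H5 -> H5
  add 0.0.0.0/0 -> H5 at depth 0
  add 139.0.0.0/8 -> H4 at depth 8
  lookup 147.24.64.1: bits 10010011000110000100 walk d0:H5→d1:-→d2:-→d3:-→d4:-→d5:-→d6:-→d7:-→d8:-→d9:-→d10:-→d11:-→d12:-→d13:-→d14:-→d15:H5→d16:-→d17:-→d18:-→d19:-→d20:H5 -> H5
  add 128.0.0.0/1 -> H6 at depth 1
  add 139.128.131.236/30 -> H6 at depth 30
  lookup 139.128.131.237: bits 100010111000000010000011111011 walk d0:H5→d1:H6→d2:-→d3:-→d4:-→d5:-→d6:-→d7:-→d8:H4→d9:-→d10:-→d11:-→d12:-→d13:-→d14:-→d15:-→d16:-→d17:-→d18:-→d19:-→d20:-→d21:-→d22:-→d23:-→d24:-→d25:-→d26:-→d27:-→d28:-→d29:-→d30:H6 -> H6
  add 147.24.0.0/16 -> H3 at depth 16
  lookup 139.128.131.237: bits 100010111000000010000011111011 walk d0:H5→d1:H6→d2:-→d3:-→d4:-→d5:-→d6:-→d7:-→d8:H4→d9:-→d10:-→d11:-→d12:-→d13:-→d14:-→d15:-→d16:-→d17:-→d18:-→d19:-→d20:-→d21:-→d22:-→d23:-→d24:-→d25:-→d26:-→d27:-→d28:-→d29:-→d30:H6 -> H6
  del 147.24.0.0/15 (clear depth 15)
  lookup 147.24.0.1: bits 10010011000110000 walk d0:H5→d1:H6→d2:-→d3:-→d4:-→d5:-→d6:-→d7:-→d8:-→d9:-→d10:-→d11:-→d12:-→d13:-→d14:-→d15:-→d16:H3→d17:- -> H3
  add 139.128.0.0/9 -> H5 at depth 9
  add 147.24.68.144/28 -> H1 at depth 28
  add 0.0.0.0/0 -> H3 at depth 0
  add 93.63.56.240/28 -> H5 at depth 28
  lookup 139.128.0.0: bits 1000101110000000 walk d0:H3→d1:H6→d2:-→d3:-→d4:-→d5:-→d6:-→d7:-→d8:H4→d9:H5→d10:-→d11:-→d12:-→d13:-→d14:-→d15:-→d16:- -> H5
  add 147.24.68.0/24 -> H2 at depth 24
  add 139.128.0.0/16 -> H5 at depth 16
  add 139.128.0.0/14 -> H0 at depth 14
  add 139.128.131.0/24 -> H3 at depth 24

== LOOKUPS ==
["no-route","H6","no-route","H5","H5","H5","H6","H6","H3","H5"]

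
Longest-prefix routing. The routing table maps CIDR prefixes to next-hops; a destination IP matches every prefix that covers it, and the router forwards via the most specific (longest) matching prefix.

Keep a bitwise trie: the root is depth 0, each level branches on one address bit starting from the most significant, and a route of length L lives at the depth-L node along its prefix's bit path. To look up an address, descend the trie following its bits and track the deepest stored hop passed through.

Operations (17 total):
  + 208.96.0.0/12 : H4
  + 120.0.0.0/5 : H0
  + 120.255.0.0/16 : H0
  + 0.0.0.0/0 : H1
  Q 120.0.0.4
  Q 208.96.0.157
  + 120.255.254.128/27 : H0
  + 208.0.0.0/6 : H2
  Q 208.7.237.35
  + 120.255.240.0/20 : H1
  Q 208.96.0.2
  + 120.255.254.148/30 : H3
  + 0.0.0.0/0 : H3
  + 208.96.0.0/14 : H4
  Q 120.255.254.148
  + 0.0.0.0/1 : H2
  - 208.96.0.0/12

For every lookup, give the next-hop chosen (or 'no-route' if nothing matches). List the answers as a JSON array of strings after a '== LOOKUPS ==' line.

Process each operation:
  add 208.96.0.0/12 -> H4 at depth 12
  add 120.0.0.0/5 -> H0 at depth 5
  add 120.255.0.0/16 -> H0 at depth 16
  add 0.0.0.0/0 -> H1 at depth 0
  Q 120.0.0.4: descend 01111000 ; hops seen [H1,H0] ; pick H0
  Q 208.96.0.157: descend 110100000110 ; hops seen [H1,H4] ; pick H4
  add 120.255.254.128/27 -> H0 at depth 27
  add 208.0.0.0/6 -> H2 at depth 6
  Q 208.7.237.35: descend 110100000 ; hops seen [H1,H2] ; pick H2
  add 120.255.240.0/20 -> H1 at depth 20
  Q 208.96.0.2: descend 110100000110 ; hops seen [H1,H2,H4] ; pick H4
  add 120.255.254.148/30 -> H3 at depth 30
  add 0.0.0.0/0 -> H3 at depth 0
  add 208.96.0.0/14 -> H4 at depth 14
  Q 120.255.254.148: descend 011110001111111111111110100101 ; hops seen [H3,H0,H0,H1,H0,H3] ; pick H3
  add 0.0.0.0/1 -> H2 at depth 1
  del 208.96.0.0/12 (clear depth 12)

== LOOKUPS ==
["H0","H4","H2","H4","H3"]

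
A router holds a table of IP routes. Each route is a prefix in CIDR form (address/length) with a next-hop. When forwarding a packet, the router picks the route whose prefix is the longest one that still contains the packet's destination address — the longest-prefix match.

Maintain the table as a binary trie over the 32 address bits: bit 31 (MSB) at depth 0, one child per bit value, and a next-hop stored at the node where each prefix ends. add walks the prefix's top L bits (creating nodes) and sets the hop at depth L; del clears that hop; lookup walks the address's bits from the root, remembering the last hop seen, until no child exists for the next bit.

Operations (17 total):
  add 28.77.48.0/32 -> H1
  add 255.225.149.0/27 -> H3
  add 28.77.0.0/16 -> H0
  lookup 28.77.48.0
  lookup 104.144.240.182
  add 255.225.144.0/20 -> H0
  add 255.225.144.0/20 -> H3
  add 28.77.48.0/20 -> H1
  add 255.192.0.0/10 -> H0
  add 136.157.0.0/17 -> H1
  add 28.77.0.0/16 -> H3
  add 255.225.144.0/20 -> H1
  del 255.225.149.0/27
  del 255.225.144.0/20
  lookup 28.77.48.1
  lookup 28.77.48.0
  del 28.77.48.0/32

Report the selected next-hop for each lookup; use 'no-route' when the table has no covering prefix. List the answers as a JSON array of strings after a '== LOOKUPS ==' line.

Apply in order:
  add 28.77.48.0/32 -> H1 at depth 32
  add 255.225.149.0/27 -> H3 at depth 27
  add 28.77.0.0/16 -> H0 at depth 16
  ? 28.77.48.0  path d0:-→d1:-→d2:-→d3:-→d4:-→d5:-→d6:-→d7:-→d8:-→d9:-→d10:-→d11:-→d12:-→d13:-→d14:-→d15:-→d16:H0→d17:-→d18:-→d19:-→d20:-→d21:-→d22:-→d23:-→d24:-→d25:-→d26:-→d27:-→d28:-→d29:-→d30:-→d31:-→d32:H1  best=H1
  ? 104.144.240.182  path d0:-→d1:-  best=no-route
  add 255.225.144.0/20 -> H0 at depth 20
  add 255.225.144.0/20 -> H3 at depth 20
  add 28.77.48.0/20 -> H1 at depth 20
  add 255.192.0.0/10 -> H0 at depth 10
  add 136.157.0.0/17 -> H1 at depth 17
  add 28.77.0.0/16 -> H3 at depth 16
  add 255.225.144.0/20 -> H1 at depth 20
  - 255.225.149.0/27 clear@27
  - 255.225.144.0/20 clear@20
  ? 28.77.48.1  path d0:-→d1:-→d2:-→d3:-→d4:-→d5:-→d6:-→d7:-→d8:-→d9:-→d10:-→d11:-→d12:-→d13:-→d14:-→d15:-→d16:H3→d17:-→d18:-→d19:-→d20:H1→d21:-→d22:-→d23:-→d24:-→d25:-→d26:-→d27:-→d28:-→d29:-→d30:-→d31:-  best=H1
  ? 28.77.48.0  path d0:-→d1:-→d2:-→d3:-→d4:-→d5:-→d6:-→d7:-→d8:-→d9:-→d10:-→d11:-→d12:-→d13:-→d14:-→d15:-→d16:H3→d17:-→d18:-→d19:-→d20:H1→d21:-→d22:-→d23:-→d24:-→d25:-→d26:-→d27:-→d28:-→d29:-→d30:-→d31:-→d32:H1  best=H1
  - 28.77.48.0/32 clear@32

== LOOKUPS ==
["H1","no-route","H1","H1"]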